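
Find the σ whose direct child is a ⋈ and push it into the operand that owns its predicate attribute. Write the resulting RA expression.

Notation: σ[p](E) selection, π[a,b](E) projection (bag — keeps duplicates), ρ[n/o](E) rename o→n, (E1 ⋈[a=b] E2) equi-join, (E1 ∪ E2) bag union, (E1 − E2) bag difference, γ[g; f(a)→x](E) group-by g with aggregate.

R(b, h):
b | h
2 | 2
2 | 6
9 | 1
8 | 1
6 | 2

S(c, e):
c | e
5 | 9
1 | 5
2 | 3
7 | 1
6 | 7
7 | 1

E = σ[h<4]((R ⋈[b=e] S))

σ filters on h, owned by the left side.
E' = (σ[h<4](R) ⋈[b=e] S)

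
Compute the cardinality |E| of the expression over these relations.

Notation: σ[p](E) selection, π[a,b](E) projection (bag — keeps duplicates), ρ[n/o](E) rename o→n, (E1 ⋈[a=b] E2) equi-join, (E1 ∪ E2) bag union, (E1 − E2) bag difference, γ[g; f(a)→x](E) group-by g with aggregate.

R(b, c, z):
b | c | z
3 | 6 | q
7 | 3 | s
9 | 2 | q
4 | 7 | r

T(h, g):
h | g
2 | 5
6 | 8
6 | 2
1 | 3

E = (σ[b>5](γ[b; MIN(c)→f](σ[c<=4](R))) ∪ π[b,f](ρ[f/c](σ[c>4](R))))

Stepwise |·|:
  R → 4
  σ[c<=4](R) → 2
  γ[b; MIN(c)→f](σ[c<=4](R)) → 2
  σ[b>5](γ[b; MIN(c)→f](σ[c<=4](R))) → 2
  R → 4
  σ[c>4](R) → 2
  ρ[f/c](σ[c>4](R)) → 2
  π[b,f](ρ[f/c](σ[c>4](R))) → 2
  (σ[b>5](γ[b; MIN(c)→f](σ[c<=4](R))) ∪ π[b,f](ρ[f/c](σ[c>4](R)))) → 4

|E| = 4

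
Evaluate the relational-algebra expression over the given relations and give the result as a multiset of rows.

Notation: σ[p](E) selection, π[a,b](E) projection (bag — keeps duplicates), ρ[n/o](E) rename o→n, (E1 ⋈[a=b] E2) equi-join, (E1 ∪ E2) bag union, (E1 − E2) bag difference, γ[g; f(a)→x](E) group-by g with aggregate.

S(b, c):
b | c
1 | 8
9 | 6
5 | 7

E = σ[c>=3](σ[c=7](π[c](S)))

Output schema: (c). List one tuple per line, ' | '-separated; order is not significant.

Subexpression sizes:
  S → 3
  π[c](S) → 3
  σ[c=7](π[c](S)) → 1
  σ[c>=3](σ[c=7](π[c](S))) → 1

== RESULT ==
c
7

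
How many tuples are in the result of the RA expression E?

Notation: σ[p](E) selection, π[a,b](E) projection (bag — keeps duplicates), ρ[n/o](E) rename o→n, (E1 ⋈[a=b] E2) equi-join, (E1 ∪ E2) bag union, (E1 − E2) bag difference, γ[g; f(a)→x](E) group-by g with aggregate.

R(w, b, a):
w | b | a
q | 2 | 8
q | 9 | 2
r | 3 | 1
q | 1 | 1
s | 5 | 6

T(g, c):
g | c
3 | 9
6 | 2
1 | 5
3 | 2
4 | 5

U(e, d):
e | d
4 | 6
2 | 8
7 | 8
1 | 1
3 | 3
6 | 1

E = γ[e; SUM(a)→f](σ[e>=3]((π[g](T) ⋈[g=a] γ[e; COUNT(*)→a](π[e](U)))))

Subexpression sizes:
  T → 5
  π[g](T) → 5
  U → 6
  π[e](U) → 6
  γ[e; COUNT(*)→a](π[e](U)) → 6
  (π[g](T) ⋈[g=a] γ[e; COUNT(*)→a](π[e](U))) → 6
  σ[e>=3]((π[g](T) ⋈[g=a] γ[e; COUNT(*)→a](π[e](U)))) → 4
  γ[e; SUM(a)→f](σ[e>=3]((π[g](T) ⋈[g=a] γ[e; COUNT(*)→a](π[e](U))))) → 4

|E| = 4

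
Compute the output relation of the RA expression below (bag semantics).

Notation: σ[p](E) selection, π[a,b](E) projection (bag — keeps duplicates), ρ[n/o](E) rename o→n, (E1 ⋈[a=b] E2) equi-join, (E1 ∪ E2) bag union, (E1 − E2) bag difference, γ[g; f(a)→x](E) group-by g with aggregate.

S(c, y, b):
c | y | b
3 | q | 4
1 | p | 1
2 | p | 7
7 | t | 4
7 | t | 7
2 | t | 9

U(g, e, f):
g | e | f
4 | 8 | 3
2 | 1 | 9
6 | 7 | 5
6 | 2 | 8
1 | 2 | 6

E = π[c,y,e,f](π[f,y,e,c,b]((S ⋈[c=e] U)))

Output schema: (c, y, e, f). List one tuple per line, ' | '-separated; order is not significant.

Subexpression sizes:
  S → 6
  U → 5
  (S ⋈[c=e] U) → 7
  π[f,y,e,c,b]((S ⋈[c=e] U)) → 7
  π[c,y,e,f](π[f,y,e,c,b]((S ⋈[c=e] U))) → 7

== RESULT ==
c | y | e | f
1 | p | 1 | 9
2 | p | 2 | 6
2 | p | 2 | 8
2 | t | 2 | 6
2 | t | 2 | 8
7 | t | 7 | 5
7 | t | 7 | 5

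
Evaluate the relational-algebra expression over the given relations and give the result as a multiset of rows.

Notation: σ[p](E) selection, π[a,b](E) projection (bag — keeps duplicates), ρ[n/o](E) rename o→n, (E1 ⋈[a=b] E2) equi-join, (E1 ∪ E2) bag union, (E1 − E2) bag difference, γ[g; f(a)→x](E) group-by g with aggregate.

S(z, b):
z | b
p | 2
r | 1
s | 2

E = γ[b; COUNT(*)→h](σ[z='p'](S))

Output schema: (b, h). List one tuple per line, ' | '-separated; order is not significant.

Stepwise |·|:
  S → 3
  σ[z='p'](S) → 1
  γ[b; COUNT(*)→h](σ[z='p'](S)) → 1

== RESULT ==
b | h
2 | 1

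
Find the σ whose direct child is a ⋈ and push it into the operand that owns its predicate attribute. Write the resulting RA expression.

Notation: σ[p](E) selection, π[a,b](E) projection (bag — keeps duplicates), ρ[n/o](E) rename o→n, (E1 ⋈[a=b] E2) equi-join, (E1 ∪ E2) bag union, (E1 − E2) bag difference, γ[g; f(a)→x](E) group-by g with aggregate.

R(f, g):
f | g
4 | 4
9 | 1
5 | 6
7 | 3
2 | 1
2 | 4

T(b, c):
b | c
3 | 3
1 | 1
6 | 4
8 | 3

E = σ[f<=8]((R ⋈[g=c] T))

σ filters on f, owned by the left side.
E' = (σ[f<=8](R) ⋈[g=c] T)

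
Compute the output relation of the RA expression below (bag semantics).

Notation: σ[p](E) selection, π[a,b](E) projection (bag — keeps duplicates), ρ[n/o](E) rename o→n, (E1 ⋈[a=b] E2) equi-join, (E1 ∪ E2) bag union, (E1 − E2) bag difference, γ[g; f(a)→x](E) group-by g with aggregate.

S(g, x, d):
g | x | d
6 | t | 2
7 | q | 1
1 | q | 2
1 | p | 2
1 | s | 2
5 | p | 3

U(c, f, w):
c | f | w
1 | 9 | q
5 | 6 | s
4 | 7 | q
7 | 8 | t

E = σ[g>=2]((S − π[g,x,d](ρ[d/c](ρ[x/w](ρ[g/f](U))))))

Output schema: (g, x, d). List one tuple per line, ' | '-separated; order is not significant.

Stepwise |·|:
  S → 6
  U → 4
  ρ[g/f](U) → 4
  ρ[x/w](ρ[g/f](U)) → 4
  ρ[d/c](ρ[x/w](ρ[g/f](U))) → 4
  π[g,x,d](ρ[d/c](ρ[x/w](ρ[g/f](U)))) → 4
  (S − π[g,x,d](ρ[d/c](ρ[x/w](ρ[g/f](U))))) → 6
  σ[g>=2]((S − π[g,x,d](ρ[d/c](ρ[x/w](ρ[g/f](U)))))) → 3

== RESULT ==
g | x | d
5 | p | 3
6 | t | 2
7 | q | 1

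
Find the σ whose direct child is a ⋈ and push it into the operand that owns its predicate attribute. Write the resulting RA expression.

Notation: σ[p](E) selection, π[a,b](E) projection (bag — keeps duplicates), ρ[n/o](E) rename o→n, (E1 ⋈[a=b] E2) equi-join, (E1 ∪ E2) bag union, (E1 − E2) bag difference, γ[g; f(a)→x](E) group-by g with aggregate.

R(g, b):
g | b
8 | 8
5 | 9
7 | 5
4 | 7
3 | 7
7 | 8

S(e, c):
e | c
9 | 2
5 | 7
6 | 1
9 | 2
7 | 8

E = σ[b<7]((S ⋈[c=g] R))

σ filters on b, owned by the right side.
E' = (S ⋈[c=g] σ[b<7](R))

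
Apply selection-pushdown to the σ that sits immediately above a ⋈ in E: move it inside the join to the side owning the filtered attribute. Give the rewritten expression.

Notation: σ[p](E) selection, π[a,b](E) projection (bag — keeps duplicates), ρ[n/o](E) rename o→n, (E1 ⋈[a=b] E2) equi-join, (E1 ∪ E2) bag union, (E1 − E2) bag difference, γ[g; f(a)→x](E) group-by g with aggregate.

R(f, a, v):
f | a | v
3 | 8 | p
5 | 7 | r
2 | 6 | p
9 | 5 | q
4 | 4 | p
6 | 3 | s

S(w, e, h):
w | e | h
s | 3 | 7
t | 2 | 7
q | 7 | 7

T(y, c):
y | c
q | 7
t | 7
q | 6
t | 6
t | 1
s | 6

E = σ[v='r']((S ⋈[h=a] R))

σ filters on v, owned by the right side.
E' = (S ⋈[h=a] σ[v='r'](R))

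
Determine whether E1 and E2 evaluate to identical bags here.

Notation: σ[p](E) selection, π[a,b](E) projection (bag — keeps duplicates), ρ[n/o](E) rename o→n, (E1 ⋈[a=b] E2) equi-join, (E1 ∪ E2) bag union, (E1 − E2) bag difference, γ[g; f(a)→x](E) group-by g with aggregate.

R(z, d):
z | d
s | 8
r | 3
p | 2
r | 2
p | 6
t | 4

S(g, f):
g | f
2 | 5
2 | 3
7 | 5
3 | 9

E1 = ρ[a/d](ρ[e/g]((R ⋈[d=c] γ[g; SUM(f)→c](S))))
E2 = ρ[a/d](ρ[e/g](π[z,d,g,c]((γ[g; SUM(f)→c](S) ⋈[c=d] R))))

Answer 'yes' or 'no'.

E1 row counts bottom-up:
  R → 6
  S → 4
  γ[g; SUM(f)→c](S) → 3
  (R ⋈[d=c] γ[g; SUM(f)→c](S)) → 1
  ρ[e/g]((R ⋈[d=c] γ[g; SUM(f)→c](S))) → 1
  ρ[a/d](ρ[e/g]((R ⋈[d=c] γ[g; SUM(f)→c](S)))) → 1
E2 row counts bottom-up:
  S → 4
  γ[g; SUM(f)→c](S) → 3
  R → 6
  (γ[g; SUM(f)→c](S) ⋈[c=d] R) → 1
  π[z,d,g,c]((γ[g; SUM(f)→c](S) ⋈[c=d] R)) → 1
  ρ[e/g](π[z,d,g,c]((γ[g; SUM(f)→c](S) ⋈[c=d] R))) → 1
  ρ[a/d](ρ[e/g](π[z,d,g,c]((γ[g; SUM(f)→c](S) ⋈[c=d] R)))) → 1

E1 and E2 produce the same multiset:
z | a | e | c
s | 8 | 2 | 8

yes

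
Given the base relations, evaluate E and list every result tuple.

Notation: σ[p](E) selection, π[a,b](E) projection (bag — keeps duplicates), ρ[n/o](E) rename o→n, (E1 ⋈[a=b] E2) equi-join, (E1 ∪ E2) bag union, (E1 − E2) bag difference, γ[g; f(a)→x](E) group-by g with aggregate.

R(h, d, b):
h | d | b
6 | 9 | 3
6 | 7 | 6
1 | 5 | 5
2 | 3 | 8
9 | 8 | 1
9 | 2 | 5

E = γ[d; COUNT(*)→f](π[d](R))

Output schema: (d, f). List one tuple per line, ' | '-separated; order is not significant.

Stepwise |·|:
  R → 6
  π[d](R) → 6
  γ[d; COUNT(*)→f](π[d](R)) → 6

== RESULT ==
d | f
2 | 1
3 | 1
5 | 1
7 | 1
8 | 1
9 | 1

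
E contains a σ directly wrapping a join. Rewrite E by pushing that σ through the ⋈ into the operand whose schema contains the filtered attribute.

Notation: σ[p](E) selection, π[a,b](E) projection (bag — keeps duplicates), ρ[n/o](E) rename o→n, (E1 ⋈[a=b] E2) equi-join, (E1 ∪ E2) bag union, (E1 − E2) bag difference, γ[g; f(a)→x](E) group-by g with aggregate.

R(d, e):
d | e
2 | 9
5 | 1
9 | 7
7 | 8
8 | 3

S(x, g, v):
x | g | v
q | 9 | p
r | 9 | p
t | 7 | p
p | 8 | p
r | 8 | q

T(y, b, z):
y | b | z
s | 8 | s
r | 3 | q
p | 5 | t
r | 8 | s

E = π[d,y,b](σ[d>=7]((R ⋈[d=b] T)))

σ filters on d, owned by the left side.
E' = π[d,y,b]((σ[d>=7](R) ⋈[d=b] T))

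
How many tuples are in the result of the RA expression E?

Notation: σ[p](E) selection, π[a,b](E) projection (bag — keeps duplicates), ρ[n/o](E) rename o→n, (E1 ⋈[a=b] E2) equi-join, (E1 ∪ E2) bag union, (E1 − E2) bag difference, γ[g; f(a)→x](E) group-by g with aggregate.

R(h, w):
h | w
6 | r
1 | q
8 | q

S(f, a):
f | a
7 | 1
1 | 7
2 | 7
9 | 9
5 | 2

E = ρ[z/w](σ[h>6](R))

Stepwise |·|:
  R → 3
  σ[h>6](R) → 1
  ρ[z/w](σ[h>6](R)) → 1

|E| = 1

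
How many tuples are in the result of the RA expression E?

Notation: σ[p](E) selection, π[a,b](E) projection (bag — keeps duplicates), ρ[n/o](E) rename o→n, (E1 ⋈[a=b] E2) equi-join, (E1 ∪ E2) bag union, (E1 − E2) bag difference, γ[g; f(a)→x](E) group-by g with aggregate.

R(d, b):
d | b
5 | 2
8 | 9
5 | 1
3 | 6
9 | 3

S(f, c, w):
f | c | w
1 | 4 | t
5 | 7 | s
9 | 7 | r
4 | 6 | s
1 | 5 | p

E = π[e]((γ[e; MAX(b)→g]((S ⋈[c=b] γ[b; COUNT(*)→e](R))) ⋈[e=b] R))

Row counts bottom-up:
  S → 5
  R → 5
  γ[b; COUNT(*)→e](R) → 5
  (S ⋈[c=b] γ[b; COUNT(*)→e](R)) → 1
  γ[e; MAX(b)→g]((S ⋈[c=b] γ[b; COUNT(*)→e](R))) → 1
  R → 5
  (γ[e; MAX(b)→g]((S ⋈[c=b] γ[b; COUNT(*)→e](R))) ⋈[e=b] R) → 1
  π[e]((γ[e; MAX(b)→g]((S ⋈[c=b] γ[b; COUNT(*)→e](R))) ⋈[e=b] R)) → 1

|E| = 1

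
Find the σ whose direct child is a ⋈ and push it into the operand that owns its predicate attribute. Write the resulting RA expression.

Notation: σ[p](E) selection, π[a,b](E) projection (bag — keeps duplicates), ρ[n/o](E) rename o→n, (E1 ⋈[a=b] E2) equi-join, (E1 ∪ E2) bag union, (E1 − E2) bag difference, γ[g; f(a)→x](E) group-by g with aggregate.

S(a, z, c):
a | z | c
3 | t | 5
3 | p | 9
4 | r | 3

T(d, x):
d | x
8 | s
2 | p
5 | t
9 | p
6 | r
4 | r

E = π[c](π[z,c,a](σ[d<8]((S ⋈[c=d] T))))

σ filters on d, owned by the right side.
E' = π[c](π[z,c,a]((S ⋈[c=d] σ[d<8](T))))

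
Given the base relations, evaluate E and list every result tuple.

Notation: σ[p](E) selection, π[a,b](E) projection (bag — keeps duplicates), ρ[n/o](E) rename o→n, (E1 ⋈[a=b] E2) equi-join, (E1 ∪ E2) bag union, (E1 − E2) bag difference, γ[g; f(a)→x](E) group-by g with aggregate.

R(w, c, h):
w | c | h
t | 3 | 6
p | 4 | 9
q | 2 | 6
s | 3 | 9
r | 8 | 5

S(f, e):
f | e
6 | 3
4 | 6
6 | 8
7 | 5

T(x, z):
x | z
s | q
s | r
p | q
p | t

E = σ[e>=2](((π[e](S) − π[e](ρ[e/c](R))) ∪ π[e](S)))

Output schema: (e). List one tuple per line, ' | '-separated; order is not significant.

Per-node cardinality:
  S → 4
  π[e](S) → 4
  R → 5
  ρ[e/c](R) → 5
  π[e](ρ[e/c](R)) → 5
  (π[e](S) − π[e](ρ[e/c](R))) → 2
  S → 4
  π[e](S) → 4
  ((π[e](S) − π[e](ρ[e/c](R))) ∪ π[e](S)) → 6
  σ[e>=2](((π[e](S) − π[e](ρ[e/c](R))) ∪ π[e](S))) → 6

== RESULT ==
e
3
5
5
6
6
8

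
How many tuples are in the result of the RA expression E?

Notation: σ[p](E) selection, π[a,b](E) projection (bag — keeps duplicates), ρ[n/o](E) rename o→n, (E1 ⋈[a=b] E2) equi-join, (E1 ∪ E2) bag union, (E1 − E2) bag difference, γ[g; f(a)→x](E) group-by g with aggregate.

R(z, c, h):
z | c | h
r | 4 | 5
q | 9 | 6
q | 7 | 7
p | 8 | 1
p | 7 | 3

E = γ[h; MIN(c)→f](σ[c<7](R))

Per-node cardinality:
  R → 5
  σ[c<7](R) → 1
  γ[h; MIN(c)→f](σ[c<7](R)) → 1

|E| = 1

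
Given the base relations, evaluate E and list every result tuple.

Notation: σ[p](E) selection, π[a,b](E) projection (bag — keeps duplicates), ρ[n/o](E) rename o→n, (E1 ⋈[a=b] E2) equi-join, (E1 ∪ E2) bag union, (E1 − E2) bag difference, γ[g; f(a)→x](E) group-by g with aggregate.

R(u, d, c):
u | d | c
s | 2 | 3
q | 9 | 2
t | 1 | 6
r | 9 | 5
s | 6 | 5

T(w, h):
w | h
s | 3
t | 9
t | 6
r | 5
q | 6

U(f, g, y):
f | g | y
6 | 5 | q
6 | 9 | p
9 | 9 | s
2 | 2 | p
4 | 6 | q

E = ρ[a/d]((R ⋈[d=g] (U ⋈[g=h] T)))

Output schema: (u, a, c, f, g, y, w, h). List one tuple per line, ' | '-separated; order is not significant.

Per-node cardinality:
  R → 5
  U → 5
  T → 5
  (U ⋈[g=h] T) → 5
  (R ⋈[d=g] (U ⋈[g=h] T)) → 6
  ρ[a/d]((R ⋈[d=g] (U ⋈[g=h] T))) → 6

== RESULT ==
u | a | c | f | g | y | w | h
q | 9 | 2 | 6 | 9 | p | t | 9
q | 9 | 2 | 9 | 9 | s | t | 9
r | 9 | 5 | 6 | 9 | p | t | 9
r | 9 | 5 | 9 | 9 | s | t | 9
s | 6 | 5 | 4 | 6 | q | q | 6
s | 6 | 5 | 4 | 6 | q | t | 6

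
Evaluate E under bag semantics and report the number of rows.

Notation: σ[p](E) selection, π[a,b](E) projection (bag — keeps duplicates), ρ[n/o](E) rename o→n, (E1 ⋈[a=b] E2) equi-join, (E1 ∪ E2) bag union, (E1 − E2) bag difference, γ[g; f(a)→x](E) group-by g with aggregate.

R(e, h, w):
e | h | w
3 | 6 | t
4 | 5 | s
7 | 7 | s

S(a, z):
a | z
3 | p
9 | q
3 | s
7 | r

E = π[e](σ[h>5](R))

Per-node cardinality:
  R → 3
  σ[h>5](R) → 2
  π[e](σ[h>5](R)) → 2

|E| = 2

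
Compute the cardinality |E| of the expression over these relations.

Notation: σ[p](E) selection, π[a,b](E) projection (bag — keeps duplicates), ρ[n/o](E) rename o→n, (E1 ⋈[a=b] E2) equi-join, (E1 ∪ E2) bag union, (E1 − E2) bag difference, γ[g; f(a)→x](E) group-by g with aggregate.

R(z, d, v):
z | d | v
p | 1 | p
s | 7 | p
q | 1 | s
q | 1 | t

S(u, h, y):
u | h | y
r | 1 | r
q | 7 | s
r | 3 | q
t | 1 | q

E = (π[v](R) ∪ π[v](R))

Per-node cardinality:
  R → 4
  π[v](R) → 4
  R → 4
  π[v](R) → 4
  (π[v](R) ∪ π[v](R)) → 8

|E| = 8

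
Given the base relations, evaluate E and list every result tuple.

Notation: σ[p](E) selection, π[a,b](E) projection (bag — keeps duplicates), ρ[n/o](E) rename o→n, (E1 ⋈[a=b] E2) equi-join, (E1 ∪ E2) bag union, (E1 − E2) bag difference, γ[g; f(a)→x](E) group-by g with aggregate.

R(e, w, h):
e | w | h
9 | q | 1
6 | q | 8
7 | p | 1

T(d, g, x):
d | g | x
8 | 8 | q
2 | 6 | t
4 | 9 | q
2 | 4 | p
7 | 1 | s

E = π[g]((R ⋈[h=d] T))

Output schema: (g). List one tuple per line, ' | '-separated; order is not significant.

Row counts bottom-up:
  R → 3
  T → 5
  (R ⋈[h=d] T) → 1
  π[g]((R ⋈[h=d] T)) → 1

== RESULT ==
g
8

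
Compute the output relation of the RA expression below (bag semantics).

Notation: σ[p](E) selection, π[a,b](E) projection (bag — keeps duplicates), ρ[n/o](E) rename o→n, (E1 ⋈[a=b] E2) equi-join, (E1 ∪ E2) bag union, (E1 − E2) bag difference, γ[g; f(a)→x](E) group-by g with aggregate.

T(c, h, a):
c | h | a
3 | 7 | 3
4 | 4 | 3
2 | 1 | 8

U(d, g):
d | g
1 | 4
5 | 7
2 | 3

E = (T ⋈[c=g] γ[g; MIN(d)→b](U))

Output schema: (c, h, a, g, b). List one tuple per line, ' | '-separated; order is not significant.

Stepwise |·|:
  T → 3
  U → 3
  γ[g; MIN(d)→b](U) → 3
  (T ⋈[c=g] γ[g; MIN(d)→b](U)) → 2

== RESULT ==
c | h | a | g | b
3 | 7 | 3 | 3 | 2
4 | 4 | 3 | 4 | 1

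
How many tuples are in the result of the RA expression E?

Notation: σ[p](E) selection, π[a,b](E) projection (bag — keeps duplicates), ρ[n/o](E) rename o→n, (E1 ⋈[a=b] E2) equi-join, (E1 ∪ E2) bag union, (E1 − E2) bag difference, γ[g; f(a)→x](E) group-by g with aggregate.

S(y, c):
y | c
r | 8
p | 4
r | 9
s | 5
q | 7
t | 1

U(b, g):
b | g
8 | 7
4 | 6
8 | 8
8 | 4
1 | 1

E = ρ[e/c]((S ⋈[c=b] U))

Per-node cardinality:
  S → 6
  U → 5
  (S ⋈[c=b] U) → 5
  ρ[e/c]((S ⋈[c=b] U)) → 5

|E| = 5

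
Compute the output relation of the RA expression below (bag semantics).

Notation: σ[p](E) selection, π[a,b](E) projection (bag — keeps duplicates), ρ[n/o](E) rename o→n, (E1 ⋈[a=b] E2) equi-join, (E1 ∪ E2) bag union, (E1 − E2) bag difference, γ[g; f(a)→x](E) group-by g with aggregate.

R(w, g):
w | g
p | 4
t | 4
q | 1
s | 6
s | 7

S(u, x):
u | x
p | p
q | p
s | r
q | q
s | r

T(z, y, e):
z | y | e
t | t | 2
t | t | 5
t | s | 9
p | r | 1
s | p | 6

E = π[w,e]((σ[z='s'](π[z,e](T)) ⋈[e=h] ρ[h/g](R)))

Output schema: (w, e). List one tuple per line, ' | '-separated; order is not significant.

Per-node cardinality:
  T → 5
  π[z,e](T) → 5
  σ[z='s'](π[z,e](T)) → 1
  R → 5
  ρ[h/g](R) → 5
  (σ[z='s'](π[z,e](T)) ⋈[e=h] ρ[h/g](R)) → 1
  π[w,e]((σ[z='s'](π[z,e](T)) ⋈[e=h] ρ[h/g](R))) → 1

== RESULT ==
w | e
s | 6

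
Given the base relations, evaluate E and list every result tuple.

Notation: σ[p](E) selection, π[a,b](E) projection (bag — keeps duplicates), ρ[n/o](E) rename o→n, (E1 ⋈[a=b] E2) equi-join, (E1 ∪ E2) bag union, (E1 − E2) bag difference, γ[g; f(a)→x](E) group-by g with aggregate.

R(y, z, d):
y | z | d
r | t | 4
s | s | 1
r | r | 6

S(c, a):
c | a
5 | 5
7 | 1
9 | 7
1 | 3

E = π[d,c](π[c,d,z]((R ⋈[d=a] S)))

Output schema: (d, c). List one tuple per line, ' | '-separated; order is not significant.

Per-node cardinality:
  R → 3
  S → 4
  (R ⋈[d=a] S) → 1
  π[c,d,z]((R ⋈[d=a] S)) → 1
  π[d,c](π[c,d,z]((R ⋈[d=a] S))) → 1

== RESULT ==
d | c
1 | 7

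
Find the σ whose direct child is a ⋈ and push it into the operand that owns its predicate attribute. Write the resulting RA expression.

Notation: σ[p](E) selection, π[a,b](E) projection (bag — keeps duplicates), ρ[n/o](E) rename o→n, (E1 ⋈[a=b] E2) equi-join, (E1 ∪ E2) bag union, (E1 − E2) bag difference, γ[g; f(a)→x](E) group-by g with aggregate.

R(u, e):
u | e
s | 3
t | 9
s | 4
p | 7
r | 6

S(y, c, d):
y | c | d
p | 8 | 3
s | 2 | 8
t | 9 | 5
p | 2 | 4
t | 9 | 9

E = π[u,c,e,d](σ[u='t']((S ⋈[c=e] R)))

σ filters on u, owned by the right side.
E' = π[u,c,e,d]((S ⋈[c=e] σ[u='t'](R)))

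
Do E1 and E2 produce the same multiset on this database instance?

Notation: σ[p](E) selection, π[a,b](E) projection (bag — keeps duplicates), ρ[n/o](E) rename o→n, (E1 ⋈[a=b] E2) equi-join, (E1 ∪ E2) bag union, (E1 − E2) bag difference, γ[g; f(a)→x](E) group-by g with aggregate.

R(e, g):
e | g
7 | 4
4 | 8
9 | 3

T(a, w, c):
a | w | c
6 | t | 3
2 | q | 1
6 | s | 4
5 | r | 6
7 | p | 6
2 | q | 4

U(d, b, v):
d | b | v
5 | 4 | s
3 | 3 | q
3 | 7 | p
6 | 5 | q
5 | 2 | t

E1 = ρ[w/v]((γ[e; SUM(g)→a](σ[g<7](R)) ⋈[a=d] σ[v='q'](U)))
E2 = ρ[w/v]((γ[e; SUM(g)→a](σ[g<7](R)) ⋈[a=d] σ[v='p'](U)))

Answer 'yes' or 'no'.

E1 stepwise |·|:
  R → 3
  σ[g<7](R) → 2
  γ[e; SUM(g)→a](σ[g<7](R)) → 2
  U → 5
  σ[v='q'](U) → 2
  (γ[e; SUM(g)→a](σ[g<7](R)) ⋈[a=d] σ[v='q'](U)) → 1
  ρ[w/v]((γ[e; SUM(g)→a](σ[g<7](R)) ⋈[a=d] σ[v='q'](U))) → 1
E2 stepwise |·|:
  R → 3
  σ[g<7](R) → 2
  γ[e; SUM(g)→a](σ[g<7](R)) → 2
  U → 5
  σ[v='p'](U) → 1
  (γ[e; SUM(g)→a](σ[g<7](R)) ⋈[a=d] σ[v='p'](U)) → 1
  ρ[w/v]((γ[e; SUM(g)→a](σ[g<7](R)) ⋈[a=d] σ[v='p'](U))) → 1

E1 result:
e | a | d | b | w
9 | 3 | 3 | 3 | q
E2 result:
e | a | d | b | w
9 | 3 | 3 | 7 | p
Witness: (9, 3, 3, 3, 'q') appears 1× in E1 but 0× in E2.

no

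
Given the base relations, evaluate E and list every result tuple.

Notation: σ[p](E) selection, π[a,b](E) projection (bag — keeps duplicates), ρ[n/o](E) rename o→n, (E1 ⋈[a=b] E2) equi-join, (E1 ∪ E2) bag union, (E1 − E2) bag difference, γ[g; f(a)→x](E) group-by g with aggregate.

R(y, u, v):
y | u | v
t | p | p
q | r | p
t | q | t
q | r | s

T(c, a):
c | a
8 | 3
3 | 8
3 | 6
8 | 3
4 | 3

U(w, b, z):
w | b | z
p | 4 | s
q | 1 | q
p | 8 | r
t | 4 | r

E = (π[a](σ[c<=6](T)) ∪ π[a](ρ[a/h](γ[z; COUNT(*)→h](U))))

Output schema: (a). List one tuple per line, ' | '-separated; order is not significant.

Subexpression sizes:
  T → 5
  σ[c<=6](T) → 3
  π[a](σ[c<=6](T)) → 3
  U → 4
  γ[z; COUNT(*)→h](U) → 3
  ρ[a/h](γ[z; COUNT(*)→h](U)) → 3
  π[a](ρ[a/h](γ[z; COUNT(*)→h](U))) → 3
  (π[a](σ[c<=6](T)) ∪ π[a](ρ[a/h](γ[z; COUNT(*)→h](U)))) → 6

== RESULT ==
a
1
1
2
3
6
8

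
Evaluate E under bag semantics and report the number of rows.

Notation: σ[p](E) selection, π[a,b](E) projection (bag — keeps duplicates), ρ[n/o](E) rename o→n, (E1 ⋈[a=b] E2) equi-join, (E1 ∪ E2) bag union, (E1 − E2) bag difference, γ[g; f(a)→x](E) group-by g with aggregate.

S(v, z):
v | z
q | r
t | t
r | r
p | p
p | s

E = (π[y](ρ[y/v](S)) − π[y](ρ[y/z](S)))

Per-node cardinality:
  S → 5
  ρ[y/v](S) → 5
  π[y](ρ[y/v](S)) → 5
  S → 5
  ρ[y/z](S) → 5
  π[y](ρ[y/z](S)) → 5
  (π[y](ρ[y/v](S)) − π[y](ρ[y/z](S))) → 2

|E| = 2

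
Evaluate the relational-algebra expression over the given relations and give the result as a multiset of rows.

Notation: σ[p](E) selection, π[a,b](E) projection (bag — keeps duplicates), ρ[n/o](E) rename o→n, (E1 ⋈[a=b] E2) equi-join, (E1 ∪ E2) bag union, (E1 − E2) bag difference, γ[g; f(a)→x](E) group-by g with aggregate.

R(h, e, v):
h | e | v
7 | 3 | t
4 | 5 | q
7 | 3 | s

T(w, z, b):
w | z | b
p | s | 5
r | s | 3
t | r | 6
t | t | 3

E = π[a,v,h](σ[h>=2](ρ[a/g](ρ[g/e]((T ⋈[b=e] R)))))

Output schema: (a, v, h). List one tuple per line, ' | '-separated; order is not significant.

Row counts bottom-up:
  T → 4
  R → 3
  (T ⋈[b=e] R) → 5
  ρ[g/e]((T ⋈[b=e] R)) → 5
  ρ[a/g](ρ[g/e]((T ⋈[b=e] R))) → 5
  σ[h>=2](ρ[a/g](ρ[g/e]((T ⋈[b=e] R)))) → 5
  π[a,v,h](σ[h>=2](ρ[a/g](ρ[g/e]((T ⋈[b=e] R))))) → 5

== RESULT ==
a | v | h
3 | s | 7
3 | s | 7
3 | t | 7
3 | t | 7
5 | q | 4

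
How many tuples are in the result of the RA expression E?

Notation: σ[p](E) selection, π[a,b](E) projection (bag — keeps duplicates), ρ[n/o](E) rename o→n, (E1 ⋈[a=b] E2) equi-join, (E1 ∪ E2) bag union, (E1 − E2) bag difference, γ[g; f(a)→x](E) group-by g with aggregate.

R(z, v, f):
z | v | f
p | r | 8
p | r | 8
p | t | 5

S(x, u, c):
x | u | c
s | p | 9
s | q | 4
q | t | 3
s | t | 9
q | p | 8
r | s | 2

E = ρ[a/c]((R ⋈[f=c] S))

Stepwise |·|:
  R → 3
  S → 6
  (R ⋈[f=c] S) → 2
  ρ[a/c]((R ⋈[f=c] S)) → 2

|E| = 2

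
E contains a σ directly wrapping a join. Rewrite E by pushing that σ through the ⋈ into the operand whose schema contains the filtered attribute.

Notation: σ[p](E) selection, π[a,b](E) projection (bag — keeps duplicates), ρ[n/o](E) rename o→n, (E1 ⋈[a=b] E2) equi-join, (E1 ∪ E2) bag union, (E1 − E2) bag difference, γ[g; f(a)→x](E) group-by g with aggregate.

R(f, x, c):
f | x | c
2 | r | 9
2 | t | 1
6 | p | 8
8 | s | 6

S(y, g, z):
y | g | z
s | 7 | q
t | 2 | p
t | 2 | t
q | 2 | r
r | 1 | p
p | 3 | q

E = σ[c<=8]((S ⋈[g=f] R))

σ filters on c, owned by the right side.
E' = (S ⋈[g=f] σ[c<=8](R))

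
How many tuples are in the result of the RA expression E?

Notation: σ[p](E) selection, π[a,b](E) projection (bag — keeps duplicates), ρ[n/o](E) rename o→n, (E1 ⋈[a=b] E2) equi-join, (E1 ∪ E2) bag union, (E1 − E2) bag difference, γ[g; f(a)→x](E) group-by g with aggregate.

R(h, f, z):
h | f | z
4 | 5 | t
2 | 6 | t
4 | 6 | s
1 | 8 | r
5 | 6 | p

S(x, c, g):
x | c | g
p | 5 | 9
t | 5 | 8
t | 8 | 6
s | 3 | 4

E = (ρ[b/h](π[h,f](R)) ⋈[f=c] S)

Row counts bottom-up:
  R → 5
  π[h,f](R) → 5
  ρ[b/h](π[h,f](R)) → 5
  S → 4
  (ρ[b/h](π[h,f](R)) ⋈[f=c] S) → 3

|E| = 3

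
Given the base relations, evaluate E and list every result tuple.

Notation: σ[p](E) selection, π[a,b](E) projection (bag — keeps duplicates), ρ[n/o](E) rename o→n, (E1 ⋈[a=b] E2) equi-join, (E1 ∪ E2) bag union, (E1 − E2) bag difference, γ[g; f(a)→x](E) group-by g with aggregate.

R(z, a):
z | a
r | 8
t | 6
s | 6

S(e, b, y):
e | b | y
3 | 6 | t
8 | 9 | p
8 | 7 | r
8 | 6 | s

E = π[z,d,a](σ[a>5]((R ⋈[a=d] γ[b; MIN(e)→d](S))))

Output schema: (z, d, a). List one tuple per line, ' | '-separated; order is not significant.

Subexpression sizes:
  R → 3
  S → 4
  γ[b; MIN(e)→d](S) → 3
  (R ⋈[a=d] γ[b; MIN(e)→d](S)) → 2
  σ[a>5]((R ⋈[a=d] γ[b; MIN(e)→d](S))) → 2
  π[z,d,a](σ[a>5]((R ⋈[a=d] γ[b; MIN(e)→d](S)))) → 2

== RESULT ==
z | d | a
r | 8 | 8
r | 8 | 8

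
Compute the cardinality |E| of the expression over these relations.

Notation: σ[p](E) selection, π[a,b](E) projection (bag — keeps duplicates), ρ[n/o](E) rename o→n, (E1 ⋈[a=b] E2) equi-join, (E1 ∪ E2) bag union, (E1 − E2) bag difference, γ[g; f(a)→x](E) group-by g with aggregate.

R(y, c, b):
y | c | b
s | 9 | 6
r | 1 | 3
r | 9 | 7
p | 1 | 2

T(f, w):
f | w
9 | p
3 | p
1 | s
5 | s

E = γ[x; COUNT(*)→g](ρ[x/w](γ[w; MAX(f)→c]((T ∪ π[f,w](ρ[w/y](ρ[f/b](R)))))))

Row counts bottom-up:
  T → 4
  R → 4
  ρ[f/b](R) → 4
  ρ[w/y](ρ[f/b](R)) → 4
  π[f,w](ρ[w/y](ρ[f/b](R))) → 4
  (T ∪ π[f,w](ρ[w/y](ρ[f/b](R)))) → 8
  γ[w; MAX(f)→c]((T ∪ π[f,w](ρ[w/y](ρ[f/b](R))))) → 3
  ρ[x/w](γ[w; MAX(f)→c]((T ∪ π[f,w](ρ[w/y](ρ[f/b](R)))))) → 3
  γ[x; COUNT(*)→g](ρ[x/w](γ[w; MAX(f)→c]((T ∪ π[f,w](ρ[w/y](ρ[f/b](R))))))) → 3

|E| = 3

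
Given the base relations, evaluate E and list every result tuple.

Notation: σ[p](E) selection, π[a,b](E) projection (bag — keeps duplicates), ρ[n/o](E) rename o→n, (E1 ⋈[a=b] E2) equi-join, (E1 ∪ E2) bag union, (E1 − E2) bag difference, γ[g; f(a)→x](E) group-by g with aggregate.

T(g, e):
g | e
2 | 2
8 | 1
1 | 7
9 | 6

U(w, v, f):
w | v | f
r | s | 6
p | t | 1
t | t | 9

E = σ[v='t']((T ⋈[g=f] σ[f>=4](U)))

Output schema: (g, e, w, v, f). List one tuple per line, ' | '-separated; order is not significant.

Subexpression sizes:
  T → 4
  U → 3
  σ[f>=4](U) → 2
  (T ⋈[g=f] σ[f>=4](U)) → 1
  σ[v='t']((T ⋈[g=f] σ[f>=4](U))) → 1

== RESULT ==
g | e | w | v | f
9 | 6 | t | t | 9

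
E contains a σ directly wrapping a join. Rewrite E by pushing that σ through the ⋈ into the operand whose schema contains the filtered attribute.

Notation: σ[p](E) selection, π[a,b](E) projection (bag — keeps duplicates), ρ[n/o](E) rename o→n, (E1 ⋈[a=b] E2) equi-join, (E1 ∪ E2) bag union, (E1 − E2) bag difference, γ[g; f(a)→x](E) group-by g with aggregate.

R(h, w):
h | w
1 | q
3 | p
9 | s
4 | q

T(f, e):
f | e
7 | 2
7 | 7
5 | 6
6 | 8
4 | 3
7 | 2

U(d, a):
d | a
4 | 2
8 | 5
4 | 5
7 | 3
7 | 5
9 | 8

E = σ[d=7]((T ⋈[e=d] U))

σ filters on d, owned by the right side.
E' = (T ⋈[e=d] σ[d=7](U))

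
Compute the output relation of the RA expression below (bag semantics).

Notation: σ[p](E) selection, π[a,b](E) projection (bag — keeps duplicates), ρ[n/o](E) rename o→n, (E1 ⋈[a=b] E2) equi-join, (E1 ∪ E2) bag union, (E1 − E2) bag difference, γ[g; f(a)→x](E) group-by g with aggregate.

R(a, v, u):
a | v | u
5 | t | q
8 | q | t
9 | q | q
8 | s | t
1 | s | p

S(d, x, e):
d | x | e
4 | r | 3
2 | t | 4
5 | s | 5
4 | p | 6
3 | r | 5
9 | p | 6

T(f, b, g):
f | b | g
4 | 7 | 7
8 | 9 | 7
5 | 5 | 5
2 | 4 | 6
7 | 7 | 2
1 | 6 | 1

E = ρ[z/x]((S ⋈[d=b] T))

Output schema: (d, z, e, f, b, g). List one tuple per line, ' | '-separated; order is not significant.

Stepwise |·|:
  S → 6
  T → 6
  (S ⋈[d=b] T) → 4
  ρ[z/x]((S ⋈[d=b] T)) → 4

== RESULT ==
d | z | e | f | b | g
4 | p | 6 | 2 | 4 | 6
4 | r | 3 | 2 | 4 | 6
5 | s | 5 | 5 | 5 | 5
9 | p | 6 | 8 | 9 | 7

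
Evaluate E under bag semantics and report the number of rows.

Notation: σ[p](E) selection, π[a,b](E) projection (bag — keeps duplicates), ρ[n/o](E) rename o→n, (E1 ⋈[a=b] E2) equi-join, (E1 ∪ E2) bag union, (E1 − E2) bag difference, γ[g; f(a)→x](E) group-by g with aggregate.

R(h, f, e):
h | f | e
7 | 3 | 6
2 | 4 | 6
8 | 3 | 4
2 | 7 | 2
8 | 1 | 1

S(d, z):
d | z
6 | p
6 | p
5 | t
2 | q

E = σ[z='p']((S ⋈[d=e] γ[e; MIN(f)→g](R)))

Subexpression sizes:
  S → 4
  R → 5
  γ[e; MIN(f)→g](R) → 4
  (S ⋈[d=e] γ[e; MIN(f)→g](R)) → 3
  σ[z='p']((S ⋈[d=e] γ[e; MIN(f)→g](R))) → 2

|E| = 2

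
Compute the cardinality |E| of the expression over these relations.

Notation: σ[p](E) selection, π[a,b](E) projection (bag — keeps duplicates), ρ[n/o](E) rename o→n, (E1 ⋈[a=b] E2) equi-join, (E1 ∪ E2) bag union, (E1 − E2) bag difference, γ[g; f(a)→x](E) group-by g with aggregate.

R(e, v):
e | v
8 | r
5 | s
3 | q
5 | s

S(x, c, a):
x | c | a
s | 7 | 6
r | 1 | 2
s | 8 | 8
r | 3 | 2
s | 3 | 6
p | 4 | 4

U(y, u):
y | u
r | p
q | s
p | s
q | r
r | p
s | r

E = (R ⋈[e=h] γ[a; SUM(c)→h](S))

Per-node cardinality:
  R → 4
  S → 6
  γ[a; SUM(c)→h](S) → 4
  (R ⋈[e=h] γ[a; SUM(c)→h](S)) → 1

|E| = 1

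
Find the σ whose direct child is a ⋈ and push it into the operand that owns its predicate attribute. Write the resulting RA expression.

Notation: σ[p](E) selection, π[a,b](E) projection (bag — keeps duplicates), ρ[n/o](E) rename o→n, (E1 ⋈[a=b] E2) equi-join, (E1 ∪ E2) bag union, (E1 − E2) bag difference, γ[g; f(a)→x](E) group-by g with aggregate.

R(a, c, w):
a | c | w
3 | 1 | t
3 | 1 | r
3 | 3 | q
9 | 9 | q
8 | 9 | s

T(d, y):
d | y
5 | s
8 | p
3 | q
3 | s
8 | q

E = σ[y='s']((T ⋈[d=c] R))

σ filters on y, owned by the left side.
E' = (σ[y='s'](T) ⋈[d=c] R)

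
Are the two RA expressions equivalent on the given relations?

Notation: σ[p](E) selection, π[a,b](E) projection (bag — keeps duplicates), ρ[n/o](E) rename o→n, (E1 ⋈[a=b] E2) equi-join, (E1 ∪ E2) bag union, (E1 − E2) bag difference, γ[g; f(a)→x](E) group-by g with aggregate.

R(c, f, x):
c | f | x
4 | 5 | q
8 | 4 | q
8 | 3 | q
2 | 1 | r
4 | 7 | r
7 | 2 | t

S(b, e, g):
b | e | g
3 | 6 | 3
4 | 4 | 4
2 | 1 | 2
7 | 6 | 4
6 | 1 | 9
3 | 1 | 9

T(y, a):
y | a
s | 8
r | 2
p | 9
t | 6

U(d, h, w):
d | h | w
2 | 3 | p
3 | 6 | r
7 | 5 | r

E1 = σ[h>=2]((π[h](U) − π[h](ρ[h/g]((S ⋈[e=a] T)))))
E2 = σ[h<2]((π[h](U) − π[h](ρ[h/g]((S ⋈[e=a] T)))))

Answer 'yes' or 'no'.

E1 subexpression sizes:
  U → 3
  π[h](U) → 3
  S → 6
  T → 4
  (S ⋈[e=a] T) → 2
  ρ[h/g]((S ⋈[e=a] T)) → 2
  π[h](ρ[h/g]((S ⋈[e=a] T))) → 2
  (π[h](U) − π[h](ρ[h/g]((S ⋈[e=a] T)))) → 2
  σ[h>=2]((π[h](U) − π[h](ρ[h/g]((S ⋈[e=a] T))))) → 2
E2 subexpression sizes:
  U → 3
  π[h](U) → 3
  S → 6
  T → 4
  (S ⋈[e=a] T) → 2
  ρ[h/g]((S ⋈[e=a] T)) → 2
  π[h](ρ[h/g]((S ⋈[e=a] T))) → 2
  (π[h](U) − π[h](ρ[h/g]((S ⋈[e=a] T)))) → 2
  σ[h<2]((π[h](U) − π[h](ρ[h/g]((S ⋈[e=a] T))))) → 0

E1 result:
h
5
6
E2 result:
h
(0 rows)
Witness: (6,) appears 1× in E1 but 0× in E2.

no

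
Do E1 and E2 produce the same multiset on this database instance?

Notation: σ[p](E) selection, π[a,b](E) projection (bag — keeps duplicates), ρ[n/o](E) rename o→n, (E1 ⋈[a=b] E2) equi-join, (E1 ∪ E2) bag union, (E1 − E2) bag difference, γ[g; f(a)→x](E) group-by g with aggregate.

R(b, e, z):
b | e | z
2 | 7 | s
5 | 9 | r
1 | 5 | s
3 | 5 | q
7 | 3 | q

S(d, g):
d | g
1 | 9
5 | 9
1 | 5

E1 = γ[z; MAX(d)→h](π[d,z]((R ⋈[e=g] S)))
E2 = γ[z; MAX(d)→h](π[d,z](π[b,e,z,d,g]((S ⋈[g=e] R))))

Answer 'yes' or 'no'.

E1 per-node cardinality:
  R → 5
  S → 3
  (R ⋈[e=g] S) → 4
  π[d,z]((R ⋈[e=g] S)) → 4
  γ[z; MAX(d)→h](π[d,z]((R ⋈[e=g] S))) → 3
E2 per-node cardinality:
  S → 3
  R → 5
  (S ⋈[g=e] R) → 4
  π[b,e,z,d,g]((S ⋈[g=e] R)) → 4
  π[d,z](π[b,e,z,d,g]((S ⋈[g=e] R))) → 4
  γ[z; MAX(d)→h](π[d,z](π[b,e,z,d,g]((S ⋈[g=e] R)))) → 3

E1 and E2 produce the same multiset:
z | h
q | 1
r | 5
s | 1

yes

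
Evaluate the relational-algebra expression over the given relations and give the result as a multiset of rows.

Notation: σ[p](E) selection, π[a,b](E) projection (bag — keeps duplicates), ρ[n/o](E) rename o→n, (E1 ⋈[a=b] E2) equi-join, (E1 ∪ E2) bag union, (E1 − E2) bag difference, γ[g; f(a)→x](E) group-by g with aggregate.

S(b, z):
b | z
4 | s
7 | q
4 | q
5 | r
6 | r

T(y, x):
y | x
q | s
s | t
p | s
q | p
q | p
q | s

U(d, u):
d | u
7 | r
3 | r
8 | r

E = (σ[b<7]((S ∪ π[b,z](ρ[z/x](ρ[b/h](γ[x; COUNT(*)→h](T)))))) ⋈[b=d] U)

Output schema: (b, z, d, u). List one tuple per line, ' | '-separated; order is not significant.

Row counts bottom-up:
  S → 5
  T → 6
  γ[x; COUNT(*)→h](T) → 3
  ρ[b/h](γ[x; COUNT(*)→h](T)) → 3
  ρ[z/x](ρ[b/h](γ[x; COUNT(*)→h](T))) → 3
  π[b,z](ρ[z/x](ρ[b/h](γ[x; COUNT(*)→h](T)))) → 3
  (S ∪ π[b,z](ρ[z/x](ρ[b/h](γ[x; COUNT(*)→h](T))))) → 8
  σ[b<7]((S ∪ π[b,z](ρ[z/x](ρ[b/h](γ[x; COUNT(*)→h](T)))))) → 7
  U → 3
  (σ[b<7]((S ∪ π[b,z](ρ[z/x](ρ[b/h](γ[x; COUNT(*)→h](T)))))) ⋈[b=d] U) → 1

== RESULT ==
b | z | d | u
3 | s | 3 | r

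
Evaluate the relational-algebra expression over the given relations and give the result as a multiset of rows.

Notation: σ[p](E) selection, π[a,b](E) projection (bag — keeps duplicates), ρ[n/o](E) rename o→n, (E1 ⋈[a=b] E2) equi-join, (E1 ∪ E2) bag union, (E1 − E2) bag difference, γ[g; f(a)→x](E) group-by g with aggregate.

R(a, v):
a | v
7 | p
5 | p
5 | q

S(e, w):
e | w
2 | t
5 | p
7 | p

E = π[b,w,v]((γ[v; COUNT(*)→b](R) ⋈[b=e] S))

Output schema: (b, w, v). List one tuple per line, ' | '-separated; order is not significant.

Per-node cardinality:
  R → 3
  γ[v; COUNT(*)→b](R) → 2
  S → 3
  (γ[v; COUNT(*)→b](R) ⋈[b=e] S) → 1
  π[b,w,v]((γ[v; COUNT(*)→b](R) ⋈[b=e] S)) → 1

== RESULT ==
b | w | v
2 | t | p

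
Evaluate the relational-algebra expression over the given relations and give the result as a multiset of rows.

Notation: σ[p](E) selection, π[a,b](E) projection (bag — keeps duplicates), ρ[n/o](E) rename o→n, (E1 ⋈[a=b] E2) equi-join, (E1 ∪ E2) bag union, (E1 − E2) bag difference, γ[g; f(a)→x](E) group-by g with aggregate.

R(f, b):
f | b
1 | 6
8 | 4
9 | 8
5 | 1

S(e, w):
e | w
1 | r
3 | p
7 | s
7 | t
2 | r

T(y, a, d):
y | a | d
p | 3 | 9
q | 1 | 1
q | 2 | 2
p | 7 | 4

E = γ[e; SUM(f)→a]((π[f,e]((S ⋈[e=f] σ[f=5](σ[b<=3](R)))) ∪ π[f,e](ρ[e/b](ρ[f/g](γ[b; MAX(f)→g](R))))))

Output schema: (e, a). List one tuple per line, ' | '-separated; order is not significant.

Subexpression sizes:
  S → 5
  R → 4
  σ[b<=3](R) → 1
  σ[f=5](σ[b<=3](R)) → 1
  (S ⋈[e=f] σ[f=5](σ[b<=3](R))) → 0
  π[f,e]((S ⋈[e=f] σ[f=5](σ[b<=3](R)))) → 0
  R → 4
  γ[b; MAX(f)→g](R) → 4
  ρ[f/g](γ[b; MAX(f)→g](R)) → 4
  ρ[e/b](ρ[f/g](γ[b; MAX(f)→g](R))) → 4
  π[f,e](ρ[e/b](ρ[f/g](γ[b; MAX(f)→g](R)))) → 4
  (π[f,e]((S ⋈[e=f] σ[f=5](σ[b<=3](R)))) ∪ π[f,e](ρ[e/b](ρ[f/g](γ[b; MAX(f)→g](R))))) → 4
  γ[e; SUM(f)→a]((π[f,e]((S ⋈[e=f] σ[f=5](σ[b<=3](R)))) ∪ π[f,e](ρ[e/b](ρ[f/g](γ[b; MAX(f)→g](R)))))) → 4

== RESULT ==
e | a
1 | 5
4 | 8
6 | 1
8 | 9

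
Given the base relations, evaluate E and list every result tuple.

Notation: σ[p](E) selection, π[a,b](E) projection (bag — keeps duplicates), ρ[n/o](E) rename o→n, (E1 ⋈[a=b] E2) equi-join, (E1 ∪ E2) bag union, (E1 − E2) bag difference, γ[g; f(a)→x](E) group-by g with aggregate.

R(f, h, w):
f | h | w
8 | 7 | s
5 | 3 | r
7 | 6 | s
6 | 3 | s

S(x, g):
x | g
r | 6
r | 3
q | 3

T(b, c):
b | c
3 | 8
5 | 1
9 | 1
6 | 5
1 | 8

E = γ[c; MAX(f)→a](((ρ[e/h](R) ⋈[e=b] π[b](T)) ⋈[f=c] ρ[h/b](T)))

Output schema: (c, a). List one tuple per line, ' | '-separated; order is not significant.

Stepwise |·|:
  R → 4
  ρ[e/h](R) → 4
  T → 5
  π[b](T) → 5
  (ρ[e/h](R) ⋈[e=b] π[b](T)) → 3
  T → 5
  ρ[h/b](T) → 5
  ((ρ[e/h](R) ⋈[e=b] π[b](T)) ⋈[f=c] ρ[h/b](T)) → 1
  γ[c; MAX(f)→a](((ρ[e/h](R) ⋈[e=b] π[b](T)) ⋈[f=c] ρ[h/b](T))) → 1

== RESULT ==
c | a
5 | 5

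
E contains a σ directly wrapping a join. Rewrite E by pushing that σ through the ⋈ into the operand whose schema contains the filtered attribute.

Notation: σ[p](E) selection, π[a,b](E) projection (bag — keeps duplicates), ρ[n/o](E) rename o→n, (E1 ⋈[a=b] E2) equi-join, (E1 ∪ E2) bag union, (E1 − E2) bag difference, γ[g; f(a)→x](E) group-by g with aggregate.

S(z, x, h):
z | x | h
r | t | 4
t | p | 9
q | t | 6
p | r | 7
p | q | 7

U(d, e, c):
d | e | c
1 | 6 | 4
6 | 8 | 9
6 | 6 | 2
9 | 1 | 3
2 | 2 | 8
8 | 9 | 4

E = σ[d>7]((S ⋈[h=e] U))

σ filters on d, owned by the right side.
E' = (S ⋈[h=e] σ[d>7](U))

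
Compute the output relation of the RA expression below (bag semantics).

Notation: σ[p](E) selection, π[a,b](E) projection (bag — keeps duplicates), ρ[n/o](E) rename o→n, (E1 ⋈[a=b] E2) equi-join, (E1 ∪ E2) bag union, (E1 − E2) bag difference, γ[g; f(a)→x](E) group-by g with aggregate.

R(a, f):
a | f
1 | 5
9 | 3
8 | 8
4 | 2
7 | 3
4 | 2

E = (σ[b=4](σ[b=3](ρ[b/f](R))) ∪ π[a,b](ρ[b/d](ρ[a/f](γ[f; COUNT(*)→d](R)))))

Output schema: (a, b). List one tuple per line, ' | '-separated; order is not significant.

Stepwise |·|:
  R → 6
  ρ[b/f](R) → 6
  σ[b=3](ρ[b/f](R)) → 2
  σ[b=4](σ[b=3](ρ[b/f](R))) → 0
  R → 6
  γ[f; COUNT(*)→d](R) → 4
  ρ[a/f](γ[f; COUNT(*)→d](R)) → 4
  ρ[b/d](ρ[a/f](γ[f; COUNT(*)→d](R))) → 4
  π[a,b](ρ[b/d](ρ[a/f](γ[f; COUNT(*)→d](R)))) → 4
  (σ[b=4](σ[b=3](ρ[b/f](R))) ∪ π[a,b](ρ[b/d](ρ[a/f](γ[f; COUNT(*)→d](R))))) → 4

== RESULT ==
a | b
2 | 2
3 | 2
5 | 1
8 | 1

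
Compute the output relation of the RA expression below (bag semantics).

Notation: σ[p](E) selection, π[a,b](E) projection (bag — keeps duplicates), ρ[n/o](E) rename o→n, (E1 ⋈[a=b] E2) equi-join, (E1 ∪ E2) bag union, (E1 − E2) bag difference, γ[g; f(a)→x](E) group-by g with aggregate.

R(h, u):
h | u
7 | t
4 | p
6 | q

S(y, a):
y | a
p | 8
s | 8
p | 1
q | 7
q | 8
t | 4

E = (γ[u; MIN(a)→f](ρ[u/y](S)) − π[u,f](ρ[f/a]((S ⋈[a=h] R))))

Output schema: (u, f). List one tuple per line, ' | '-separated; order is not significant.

Subexpression sizes:
  S → 6
  ρ[u/y](S) → 6
  γ[u; MIN(a)→f](ρ[u/y](S)) → 4
  S → 6
  R → 3
  (S ⋈[a=h] R) → 2
  ρ[f/a]((S ⋈[a=h] R)) → 2
  π[u,f](ρ[f/a]((S ⋈[a=h] R))) → 2
  (γ[u; MIN(a)→f](ρ[u/y](S)) − π[u,f](ρ[f/a]((S ⋈[a=h] R)))) → 4

== RESULT ==
u | f
p | 1
q | 7
s | 8
t | 4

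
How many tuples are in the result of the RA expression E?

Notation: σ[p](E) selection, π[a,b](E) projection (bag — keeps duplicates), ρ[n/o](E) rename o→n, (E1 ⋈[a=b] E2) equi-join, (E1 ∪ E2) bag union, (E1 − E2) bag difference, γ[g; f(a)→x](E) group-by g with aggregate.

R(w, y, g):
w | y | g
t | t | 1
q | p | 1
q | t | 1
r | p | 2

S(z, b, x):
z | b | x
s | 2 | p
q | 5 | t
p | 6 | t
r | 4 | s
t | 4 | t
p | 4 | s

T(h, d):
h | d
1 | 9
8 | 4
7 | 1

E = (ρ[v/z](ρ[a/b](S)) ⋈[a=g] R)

Stepwise |·|:
  S → 6
  ρ[a/b](S) → 6
  ρ[v/z](ρ[a/b](S)) → 6
  R → 4
  (ρ[v/z](ρ[a/b](S)) ⋈[a=g] R) → 1

|E| = 1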